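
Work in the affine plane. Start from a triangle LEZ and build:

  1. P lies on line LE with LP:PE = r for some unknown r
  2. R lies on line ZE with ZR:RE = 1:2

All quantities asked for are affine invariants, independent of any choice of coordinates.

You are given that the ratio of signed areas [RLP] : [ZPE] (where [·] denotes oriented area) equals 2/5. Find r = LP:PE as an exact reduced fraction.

r = 3/5

Assign L = (0, 0), E = (1, 0), Z = (0, 1) — the answer is frame-independent, so this choice is without loss of generality.
1. With LP:PE = r, write λ = r/(r+1) so P = L + λ·(E−L); P is affine-linear in λ
2. R lies on line ZE with ZR:RE = 1:2 ⇒ R = (1/3, 2/3)
Every point depending on P is an affine combination of P and λ-independent points, so each such coordinate is linear in λ; the λ² term in each signed area is a multiple of (E−L)×(E−L) = 0, so 2·[RLP] and 2·[ZPE] are each linear in λ. Evaluating at λ=0 and λ=1:
  2·[RLP] = 2/3·λ,   2·[ZPE] = −λ + 1
So [RLP]:[ZPE] = (2/3·λ) / (−λ + 1). Setting this equal to 2/5:
  2/3·λ = 2/5·(−λ + 1)  ⇒  λ = 3/8
Then r = λ/(1−λ) = (3/8)/(5/8) = 3/5. Check: with r = 3/5, P = (3/8, 0) and [RLP]:[ZPE] = 2/5 as required.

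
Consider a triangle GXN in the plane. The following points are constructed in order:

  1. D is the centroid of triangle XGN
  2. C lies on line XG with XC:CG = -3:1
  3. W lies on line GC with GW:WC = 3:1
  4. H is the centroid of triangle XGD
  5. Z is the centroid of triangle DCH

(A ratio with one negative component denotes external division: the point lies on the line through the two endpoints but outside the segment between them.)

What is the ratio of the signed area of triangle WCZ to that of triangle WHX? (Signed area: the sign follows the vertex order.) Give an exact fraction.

[WCZ]:[WHX] = 4/33

Set G = (0, 0), X = (1, 0), N = (0, 1); any affine frame gives the same invariant.
1. D is the centroid of triangle XGN ⇒ D = (1/3, 1/3)
2. C lies on line XG with XC:CG = -3:1 ⇒ C = (-1/2, 0)
3. W lies on line GC with GW:WC = 3:1 ⇒ W = (-3/8, 0)
4. H is the centroid of triangle XGD ⇒ H = (4/9, 1/9)
5. Z is the centroid of triangle DCH ⇒ Z = (5/54, 4/27)
2·[WCZ] = -1/54, 2·[WHX] = -11/72
[WCZ]:[WHX] = -1/54:-11/72 = 4/33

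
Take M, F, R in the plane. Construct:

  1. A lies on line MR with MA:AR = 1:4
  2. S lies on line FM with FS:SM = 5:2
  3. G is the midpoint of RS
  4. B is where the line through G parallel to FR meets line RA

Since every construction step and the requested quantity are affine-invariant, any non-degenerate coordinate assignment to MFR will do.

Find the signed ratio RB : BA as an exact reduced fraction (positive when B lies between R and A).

Choose coordinates M = (0, 0), F = (1, 0), R = (0, 1).
1. A lies on line MR with MA:AR = 1:4 ⇒ A = (0, 1/5)
2. S lies on line FM with FS:SM = 5:2 ⇒ S = (2/7, 0)
3. G is the midpoint of RS ⇒ G = (1/7, 1/2)
4. B is where the line through G parallel to FR meets line RA ⇒ B = (0, 9/14)
B = R + t·(A−R) with t = 25/56, so RB:BA = t:(1−t) = 25/56:31/56

RB:BA = 25/31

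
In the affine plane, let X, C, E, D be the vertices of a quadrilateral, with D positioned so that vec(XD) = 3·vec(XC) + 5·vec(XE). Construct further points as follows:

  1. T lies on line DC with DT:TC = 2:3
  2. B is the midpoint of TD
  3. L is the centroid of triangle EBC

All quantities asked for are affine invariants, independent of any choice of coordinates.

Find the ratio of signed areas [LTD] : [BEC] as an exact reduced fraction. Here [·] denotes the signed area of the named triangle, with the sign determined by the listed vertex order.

[LTD]:[BEC] = 1/6

Work in coordinates with X = (0, 0), C = (1, 0), E = (0, 1), D = (3, 5).
1. T lies on line DC with DT:TC = 2:3 ⇒ T = (11/5, 3)
2. B is the midpoint of TD ⇒ B = (13/5, 4)
3. L is the centroid of triangle EBC ⇒ L = (6/5, 5/3)
2·[LTD] = 14/15, 2·[BEC] = 28/5
[LTD]:[BEC] = 14/15:28/5 = 1/6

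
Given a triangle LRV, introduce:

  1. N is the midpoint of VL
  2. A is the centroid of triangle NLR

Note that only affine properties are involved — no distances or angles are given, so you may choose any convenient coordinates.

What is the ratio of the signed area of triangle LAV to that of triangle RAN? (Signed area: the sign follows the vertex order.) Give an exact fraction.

[LAV]:[RAN] = -2

Set L = (0, 0), R = (1, 0), V = (0, 1); any affine frame gives the same invariant.
1. N is the midpoint of VL ⇒ N = (0, 1/2)
2. A is the centroid of triangle NLR ⇒ A = (1/3, 1/6)
2·[LAV] = 1/3, 2·[RAN] = -1/6
[LAV]:[RAN] = 1/3:-1/6 = -2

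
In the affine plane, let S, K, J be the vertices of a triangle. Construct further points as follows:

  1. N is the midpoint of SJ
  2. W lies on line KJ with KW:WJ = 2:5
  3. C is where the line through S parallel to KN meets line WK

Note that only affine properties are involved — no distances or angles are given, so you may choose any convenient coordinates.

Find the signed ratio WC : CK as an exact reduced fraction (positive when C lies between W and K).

WC:CK = -9/7

Assign S = (0, 0), K = (1, 0), J = (0, 1) — the answer is frame-independent, so this choice is without loss of generality.
1. N is the midpoint of SJ ⇒ N = (0, 1/2)
2. W lies on line KJ with KW:WJ = 2:5 ⇒ W = (5/7, 2/7)
3. C is where the line through S parallel to KN meets line WK ⇒ C = (2, -1)
C = W + t·(K−W) with t = 9/2, so WC:CK = t:(1−t) = 9/2:-7/2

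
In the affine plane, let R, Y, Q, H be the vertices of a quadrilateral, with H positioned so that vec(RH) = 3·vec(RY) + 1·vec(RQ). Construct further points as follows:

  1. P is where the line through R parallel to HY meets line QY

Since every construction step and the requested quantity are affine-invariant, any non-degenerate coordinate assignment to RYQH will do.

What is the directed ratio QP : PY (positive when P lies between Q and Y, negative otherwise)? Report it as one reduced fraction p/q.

QP:PY = 2

Work in coordinates with R = (0, 0), Y = (1, 0), Q = (0, 1), H = (3, 1).
1. P is where the line through R parallel to HY meets line QY ⇒ P = (2/3, 1/3)
P = Q + t·(Y−Q) with t = 2/3, so QP:PY = t:(1−t) = 2/3:1/3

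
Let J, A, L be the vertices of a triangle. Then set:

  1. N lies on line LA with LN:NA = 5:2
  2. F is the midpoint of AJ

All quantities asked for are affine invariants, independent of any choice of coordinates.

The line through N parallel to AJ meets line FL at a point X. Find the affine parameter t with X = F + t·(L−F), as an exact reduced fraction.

Choose coordinates J = (0, 0), A = (1, 0), L = (0, 1).
1. N lies on line LA with LN:NA = 5:2 ⇒ N = (5/7, 2/7)
2. F is the midpoint of AJ ⇒ F = (1/2, 0)
through N parallel to AJ: direction (-1, 0); meets FL at X = (5/14, 2/7)
X = F + t·(L−F) with t = 2/7

t = 2/7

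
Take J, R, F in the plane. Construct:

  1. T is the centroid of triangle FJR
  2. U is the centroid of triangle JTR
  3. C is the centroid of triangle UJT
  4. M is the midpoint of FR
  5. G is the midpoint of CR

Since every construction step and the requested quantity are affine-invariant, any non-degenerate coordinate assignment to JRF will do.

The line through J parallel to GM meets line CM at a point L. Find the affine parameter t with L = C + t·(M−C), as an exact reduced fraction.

t = -7/8

Set J = (0, 0), R = (1, 0), F = (0, 1); any affine frame gives the same invariant.
1. T is the centroid of triangle FJR ⇒ T = (1/3, 1/3)
2. U is the centroid of triangle JTR ⇒ U = (4/9, 1/9)
3. C is the centroid of triangle UJT ⇒ C = (7/27, 4/27)
4. M is the midpoint of FR ⇒ M = (1/2, 1/2)
5. G is the midpoint of CR ⇒ G = (17/27, 2/27)
through J parallel to GM: direction (-7/54, 23/54); meets CM at L = (7/144, -23/144)
L = C + t·(M−C) with t = -7/8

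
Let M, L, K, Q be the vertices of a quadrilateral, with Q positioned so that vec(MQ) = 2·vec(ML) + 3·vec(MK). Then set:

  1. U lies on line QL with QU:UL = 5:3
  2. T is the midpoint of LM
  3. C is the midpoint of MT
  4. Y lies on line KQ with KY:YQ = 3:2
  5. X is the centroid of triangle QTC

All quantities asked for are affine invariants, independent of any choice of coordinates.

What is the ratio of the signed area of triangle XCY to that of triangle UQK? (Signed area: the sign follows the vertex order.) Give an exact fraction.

Set M = (0, 0), L = (1, 0), K = (0, 1), Q = (2, 3); any affine frame gives the same invariant.
1. U lies on line QL with QU:UL = 5:3 ⇒ U = (11/8, 9/8)
2. T is the midpoint of LM ⇒ T = (1/2, 0)
3. C is the midpoint of MT ⇒ C = (1/4, 0)
4. Y lies on line KQ with KY:YQ = 3:2 ⇒ Y = (6/5, 11/5)
5. X is the centroid of triangle QTC ⇒ X = (11/12, 1)
2·[XCY] = -31/60, 2·[UQK] = 5/2
[XCY]:[UQK] = -31/60:5/2 = -31/150

[XCY]:[UQK] = -31/150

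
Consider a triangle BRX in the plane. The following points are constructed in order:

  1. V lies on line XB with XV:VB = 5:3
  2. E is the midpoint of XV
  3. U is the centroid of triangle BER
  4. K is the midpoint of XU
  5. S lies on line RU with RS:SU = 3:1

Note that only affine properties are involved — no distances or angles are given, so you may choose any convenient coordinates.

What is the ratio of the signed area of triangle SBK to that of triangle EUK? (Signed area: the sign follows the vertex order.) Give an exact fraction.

Choose coordinates B = (0, 0), R = (1, 0), X = (0, 1).
1. V lies on line XB with XV:VB = 5:3 ⇒ V = (0, 3/8)
2. E is the midpoint of XV ⇒ E = (0, 11/16)
3. U is the centroid of triangle BER ⇒ U = (1/3, 11/48)
4. K is the midpoint of XU ⇒ K = (1/6, 59/96)
5. S lies on line RU with RS:SU = 3:1 ⇒ S = (1/2, 11/64)
2·[SBK] = -107/384, 2·[EUK] = 5/96
[SBK]:[EUK] = -107/384:5/96 = -107/20

[SBK]:[EUK] = -107/20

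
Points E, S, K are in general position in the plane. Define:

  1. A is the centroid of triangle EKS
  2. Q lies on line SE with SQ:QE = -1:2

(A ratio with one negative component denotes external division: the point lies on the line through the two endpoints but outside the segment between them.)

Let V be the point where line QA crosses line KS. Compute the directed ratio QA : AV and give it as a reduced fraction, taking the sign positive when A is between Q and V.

QA:AV = -4

Assign E = (0, 0), S = (1, 0), K = (0, 1) — the answer is frame-independent, so this choice is without loss of generality.
1. A is the centroid of triangle EKS ⇒ A = (1/3, 1/3)
2. Q lies on line SE with SQ:QE = -1:2 ⇒ Q = (2, 0)
line QA meets KS at V = (3/4, 1/4)
A = Q + t·(V−Q) with t = 4/3, so QA:AV = 4/3:-1/3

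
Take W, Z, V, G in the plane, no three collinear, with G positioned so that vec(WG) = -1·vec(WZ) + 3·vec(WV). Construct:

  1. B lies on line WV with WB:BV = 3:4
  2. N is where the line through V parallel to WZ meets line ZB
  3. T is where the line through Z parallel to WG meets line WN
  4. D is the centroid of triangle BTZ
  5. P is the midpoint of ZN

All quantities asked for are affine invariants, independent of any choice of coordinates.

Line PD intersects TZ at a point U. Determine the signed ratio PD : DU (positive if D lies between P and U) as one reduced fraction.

PD:DU = 5/2

Choose coordinates W = (0, 0), Z = (1, 0), V = (0, 1), G = (-1, 3).
1. B lies on line WV with WB:BV = 3:4 ⇒ B = (0, 3/7)
2. N is where the line through V parallel to WZ meets line ZB ⇒ N = (-4/3, 1)
3. T is where the line through Z parallel to WG meets line WN ⇒ T = (4/3, -1)
4. D is the centroid of triangle BTZ ⇒ D = (7/9, -4/21)
5. P is the midpoint of ZN ⇒ P = (-1/6, 1/2)
line PD meets TZ at U = (52/45, -7/15)
D = P + t·(U−P) with t = 5/7, so PD:DU = 5/7:2/7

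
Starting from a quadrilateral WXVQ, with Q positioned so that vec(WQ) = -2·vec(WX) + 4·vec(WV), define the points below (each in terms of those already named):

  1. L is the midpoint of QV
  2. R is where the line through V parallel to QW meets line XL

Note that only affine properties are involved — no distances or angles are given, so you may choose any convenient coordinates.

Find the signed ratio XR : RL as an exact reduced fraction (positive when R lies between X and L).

XR:RL = 2

Work in coordinates with W = (0, 0), X = (1, 0), V = (0, 1), Q = (-2, 4).
1. L is the midpoint of QV ⇒ L = (-1, 5/2)
2. R is where the line through V parallel to QW meets line XL ⇒ R = (-1/3, 5/3)
R = X + t·(L−X) with t = 2/3, so XR:RL = t:(1−t) = 2/3:1/3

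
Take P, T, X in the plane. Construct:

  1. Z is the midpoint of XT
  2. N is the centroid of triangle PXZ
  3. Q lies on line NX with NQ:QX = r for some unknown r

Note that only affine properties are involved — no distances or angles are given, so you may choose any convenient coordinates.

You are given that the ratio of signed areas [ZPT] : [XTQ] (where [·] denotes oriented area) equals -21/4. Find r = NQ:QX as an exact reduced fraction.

Choose coordinates P = (0, 0), T = (1, 0), X = (0, 1).
1. Z is the midpoint of XT ⇒ Z = (1/2, 1/2)
2. N is the centroid of triangle PXZ ⇒ N = (1/6, 1/2)
3. With NQ:QX = r, write λ = r/(r+1) so Q = N + λ·(X−N); Q is affine-linear in λ
Every point depending on Q is an affine combination of Q and λ-independent points, so each such coordinate is linear in λ; the λ² term in each signed area is a multiple of (X−N)×(X−N) = 0, so 2·[ZPT] and 2·[XTQ] are each linear in λ. Evaluating at λ=0 and λ=1:
  2·[ZPT] = 1/2,   2·[XTQ] = 1/3·λ − 1/3
So [ZPT]:[XTQ] = (1/2) / (1/3·λ − 1/3). Setting this equal to -21/4:
  1/2 = -21/4·(1/3·λ − 1/3)  ⇒  λ = 5/7
Then r = λ/(1−λ) = (5/7)/(2/7) = 5/2. Check: with r = 5/2, Q = (1/21, 6/7) and [ZPT]:[XTQ] = -21/4 as required.

r = 5/2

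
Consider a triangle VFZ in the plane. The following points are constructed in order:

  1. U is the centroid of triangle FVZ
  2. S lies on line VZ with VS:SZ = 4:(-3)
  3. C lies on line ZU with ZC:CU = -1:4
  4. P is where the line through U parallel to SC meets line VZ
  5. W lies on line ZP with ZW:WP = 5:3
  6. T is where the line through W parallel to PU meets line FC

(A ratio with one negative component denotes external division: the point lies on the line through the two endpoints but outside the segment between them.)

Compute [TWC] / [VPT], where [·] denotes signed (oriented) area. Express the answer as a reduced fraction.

Assign V = (0, 0), F = (1, 0), Z = (0, 1) — the answer is frame-independent, so this choice is without loss of generality.
1. U is the centroid of triangle FVZ ⇒ U = (1/3, 1/3)
2. S lies on line VZ with VS:SZ = 4:(-3) ⇒ S = (0, 4)
3. C lies on line ZU with ZC:CU = -1:4 ⇒ C = (-1/9, 11/9)
4. P is where the line through U parallel to SC meets line VZ ⇒ P = (0, -8)
5. W lies on line ZP with ZW:WP = 5:3 ⇒ W = (0, -37/8)
6. T is where the line through W parallel to PU meets line FC ⇒ T = (229/1044, 1793/2088)
2·[TWC] = -5267/2784, 2·[VPT] = 458/261
[TWC]:[VPT] = -5267/2784:458/261 = -69/64

[TWC]:[VPT] = -69/64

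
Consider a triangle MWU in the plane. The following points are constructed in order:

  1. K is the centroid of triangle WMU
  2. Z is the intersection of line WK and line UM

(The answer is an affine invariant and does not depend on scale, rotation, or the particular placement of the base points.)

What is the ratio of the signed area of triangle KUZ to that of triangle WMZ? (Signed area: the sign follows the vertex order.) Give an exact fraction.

[KUZ]:[WMZ] = -1/3

Set M = (0, 0), W = (1, 0), U = (0, 1); any affine frame gives the same invariant.
1. K is the centroid of triangle WMU ⇒ K = (1/3, 1/3)
2. Z is the intersection of line WK and line UM ⇒ Z = (0, 1/2)
2·[KUZ] = 1/6, 2·[WMZ] = -1/2
[KUZ]:[WMZ] = 1/6:-1/2 = -1/3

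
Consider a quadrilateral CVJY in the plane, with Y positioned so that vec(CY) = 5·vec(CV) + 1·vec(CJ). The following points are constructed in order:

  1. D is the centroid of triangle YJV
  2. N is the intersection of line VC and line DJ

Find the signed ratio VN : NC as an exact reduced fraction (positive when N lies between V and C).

VN:NC = -5/6

Assign C = (0, 0), V = (1, 0), J = (0, 1), Y = (5, 1) — the answer is frame-independent, so this choice is without loss of generality.
1. D is the centroid of triangle YJV ⇒ D = (2, 2/3)
2. N is the intersection of line VC and line DJ ⇒ N = (6, 0)
N = V + t·(C−V) with t = -5, so VN:NC = t:(1−t) = -5:6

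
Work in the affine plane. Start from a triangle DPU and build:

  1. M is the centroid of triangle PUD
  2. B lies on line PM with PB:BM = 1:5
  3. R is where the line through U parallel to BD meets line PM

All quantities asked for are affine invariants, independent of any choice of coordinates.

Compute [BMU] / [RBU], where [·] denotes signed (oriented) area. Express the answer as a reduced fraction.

Set D = (0, 0), P = (1, 0), U = (0, 1); any affine frame gives the same invariant.
1. M is the centroid of triangle PUD ⇒ M = (1/3, 1/3)
2. B lies on line PM with PB:BM = 1:5 ⇒ B = (8/9, 1/18)
3. R is where the line through U parallel to BD meets line PM ⇒ R = (-8/9, 17/18)
2·[BMU] = -5/18, 2·[RBU] = 8/9
[BMU]:[RBU] = -5/18:8/9 = -5/16

[BMU]:[RBU] = -5/16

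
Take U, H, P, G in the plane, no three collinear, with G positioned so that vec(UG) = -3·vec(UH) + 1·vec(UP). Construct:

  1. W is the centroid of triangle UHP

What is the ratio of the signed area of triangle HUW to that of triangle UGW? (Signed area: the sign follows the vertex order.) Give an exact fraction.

Assign U = (0, 0), H = (1, 0), P = (0, 1), G = (-3, 1) — the answer is frame-independent, so this choice is without loss of generality.
1. W is the centroid of triangle UHP ⇒ W = (1/3, 1/3)
2·[HUW] = -1/3, 2·[UGW] = -4/3
[HUW]:[UGW] = -1/3:-4/3 = 1/4

[HUW]:[UGW] = 1/4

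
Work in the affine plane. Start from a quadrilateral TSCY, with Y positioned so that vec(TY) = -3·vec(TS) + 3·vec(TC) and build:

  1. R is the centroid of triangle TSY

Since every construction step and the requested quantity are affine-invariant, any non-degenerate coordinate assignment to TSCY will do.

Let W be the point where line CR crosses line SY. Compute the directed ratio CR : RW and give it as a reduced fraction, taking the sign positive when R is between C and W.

Assign T = (0, 0), S = (1, 0), C = (0, 1), Y = (-3, 3) — the answer is frame-independent, so this choice is without loss of generality.
1. R is the centroid of triangle TSY ⇒ R = (-2/3, 1)
line CR meets SY at W = (-1/3, 1)
R = C + t·(W−C) with t = 2, so CR:RW = 2:-1

CR:RW = -2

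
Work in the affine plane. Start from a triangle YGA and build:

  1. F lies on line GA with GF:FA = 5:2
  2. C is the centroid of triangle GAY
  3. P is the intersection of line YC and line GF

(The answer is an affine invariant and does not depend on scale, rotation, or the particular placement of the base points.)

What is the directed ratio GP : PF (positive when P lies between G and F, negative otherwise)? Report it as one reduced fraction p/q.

Work in coordinates with Y = (0, 0), G = (1, 0), A = (0, 1).
1. F lies on line GA with GF:FA = 5:2 ⇒ F = (2/7, 5/7)
2. C is the centroid of triangle GAY ⇒ C = (1/3, 1/3)
3. P is the intersection of line YC and line GF ⇒ P = (1/2, 1/2)
P = G + t·(F−G) with t = 7/10, so GP:PF = t:(1−t) = 7/10:3/10

GP:PF = 7/3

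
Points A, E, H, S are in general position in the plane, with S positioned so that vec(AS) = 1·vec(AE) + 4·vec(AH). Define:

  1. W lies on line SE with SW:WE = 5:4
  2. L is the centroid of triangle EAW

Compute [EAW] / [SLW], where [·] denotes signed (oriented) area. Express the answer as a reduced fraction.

[EAW]:[SLW] = -12/5

Assign A = (0, 0), E = (1, 0), H = (0, 1), S = (1, 4) — the answer is frame-independent, so this choice is without loss of generality.
1. W lies on line SE with SW:WE = 5:4 ⇒ W = (1, 16/9)
2. L is the centroid of triangle EAW ⇒ L = (2/3, 16/27)
2·[EAW] = -16/9, 2·[SLW] = 20/27
[EAW]:[SLW] = -16/9:20/27 = -12/5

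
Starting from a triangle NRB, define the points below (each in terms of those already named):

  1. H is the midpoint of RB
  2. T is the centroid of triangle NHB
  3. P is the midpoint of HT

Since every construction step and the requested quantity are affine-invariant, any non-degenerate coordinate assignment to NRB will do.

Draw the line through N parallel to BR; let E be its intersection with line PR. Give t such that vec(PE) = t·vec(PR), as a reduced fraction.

Set N = (0, 0), R = (1, 0), B = (0, 1); any affine frame gives the same invariant.
1. H is the midpoint of RB ⇒ H = (1/2, 1/2)
2. T is the centroid of triangle NHB ⇒ T = (1/6, 1/2)
3. P is the midpoint of HT ⇒ P = (1/3, 1/2)
through N parallel to BR: direction (1, -1); meets PR at E = (-3, 3)
E = P + t·(R−P) with t = -5

t = -5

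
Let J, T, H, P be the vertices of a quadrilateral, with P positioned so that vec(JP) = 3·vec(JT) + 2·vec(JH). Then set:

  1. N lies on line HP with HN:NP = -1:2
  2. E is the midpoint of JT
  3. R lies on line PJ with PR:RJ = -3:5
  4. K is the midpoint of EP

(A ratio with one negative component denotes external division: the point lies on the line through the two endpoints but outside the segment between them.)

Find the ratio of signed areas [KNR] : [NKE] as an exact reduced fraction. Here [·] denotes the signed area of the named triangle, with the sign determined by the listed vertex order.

Choose coordinates J = (0, 0), T = (1, 0), H = (0, 1), P = (3, 2).
1. N lies on line HP with HN:NP = -1:2 ⇒ N = (-3, 0)
2. E is the midpoint of JT ⇒ E = (1/2, 0)
3. R lies on line PJ with PR:RJ = -3:5 ⇒ R = (15/2, 5)
4. K is the midpoint of EP ⇒ K = (7/4, 1)
2·[KNR] = -53/4, 2·[NKE] = -7/2
[KNR]:[NKE] = -53/4:-7/2 = 53/14

[KNR]:[NKE] = 53/14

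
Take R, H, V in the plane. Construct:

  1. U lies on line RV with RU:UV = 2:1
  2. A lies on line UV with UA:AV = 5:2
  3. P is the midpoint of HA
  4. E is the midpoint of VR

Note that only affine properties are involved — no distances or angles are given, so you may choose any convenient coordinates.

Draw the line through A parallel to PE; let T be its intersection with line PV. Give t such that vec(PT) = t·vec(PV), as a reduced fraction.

Work in coordinates with R = (0, 0), H = (1, 0), V = (0, 1).
1. U lies on line RV with RU:UV = 2:1 ⇒ U = (0, 2/3)
2. A lies on line UV with UA:AV = 5:2 ⇒ A = (0, 19/21)
3. P is the midpoint of HA ⇒ P = (1/2, 19/42)
4. E is the midpoint of VR ⇒ E = (0, 1/2)
through A parallel to PE: direction (-1/2, 1/21); meets PV at T = (2/21, 395/441)
T = P + t·(V−P) with t = 17/21

t = 17/21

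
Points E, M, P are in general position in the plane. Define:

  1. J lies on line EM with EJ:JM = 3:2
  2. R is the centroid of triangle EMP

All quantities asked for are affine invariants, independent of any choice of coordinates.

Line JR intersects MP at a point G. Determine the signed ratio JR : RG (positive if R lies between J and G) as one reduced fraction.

JR:RG = 1/5

Choose coordinates E = (0, 0), M = (1, 0), P = (0, 1).
1. J lies on line EM with EJ:JM = 3:2 ⇒ J = (3/5, 0)
2. R is the centroid of triangle EMP ⇒ R = (1/3, 1/3)
line JR meets MP at G = (-1, 2)
R = J + t·(G−J) with t = 1/6, so JR:RG = 1/6:5/6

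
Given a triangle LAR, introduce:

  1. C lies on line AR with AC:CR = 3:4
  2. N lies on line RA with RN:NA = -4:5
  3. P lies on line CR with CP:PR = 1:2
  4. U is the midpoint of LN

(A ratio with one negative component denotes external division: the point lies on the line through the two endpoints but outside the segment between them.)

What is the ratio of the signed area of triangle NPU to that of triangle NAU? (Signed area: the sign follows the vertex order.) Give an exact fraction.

[NPU]:[NAU] = 92/105

Choose coordinates L = (0, 0), A = (1, 0), R = (0, 1).
1. C lies on line AR with AC:CR = 3:4 ⇒ C = (4/7, 3/7)
2. N lies on line RA with RN:NA = -4:5 ⇒ N = (-4, 5)
3. P lies on line CR with CP:PR = 1:2 ⇒ P = (8/21, 13/21)
4. U is the midpoint of LN ⇒ U = (-2, 5/2)
2·[NPU] = -46/21, 2·[NAU] = -5/2
[NPU]:[NAU] = -46/21:-5/2 = 92/105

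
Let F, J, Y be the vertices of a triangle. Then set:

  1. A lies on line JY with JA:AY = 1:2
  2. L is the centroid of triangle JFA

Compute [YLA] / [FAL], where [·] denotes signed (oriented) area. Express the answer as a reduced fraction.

[YLA]:[FAL] = -2

Set F = (0, 0), J = (1, 0), Y = (0, 1); any affine frame gives the same invariant.
1. A lies on line JY with JA:AY = 1:2 ⇒ A = (2/3, 1/3)
2. L is the centroid of triangle JFA ⇒ L = (5/9, 1/9)
2·[YLA] = 2/9, 2·[FAL] = -1/9
[YLA]:[FAL] = 2/9:-1/9 = -2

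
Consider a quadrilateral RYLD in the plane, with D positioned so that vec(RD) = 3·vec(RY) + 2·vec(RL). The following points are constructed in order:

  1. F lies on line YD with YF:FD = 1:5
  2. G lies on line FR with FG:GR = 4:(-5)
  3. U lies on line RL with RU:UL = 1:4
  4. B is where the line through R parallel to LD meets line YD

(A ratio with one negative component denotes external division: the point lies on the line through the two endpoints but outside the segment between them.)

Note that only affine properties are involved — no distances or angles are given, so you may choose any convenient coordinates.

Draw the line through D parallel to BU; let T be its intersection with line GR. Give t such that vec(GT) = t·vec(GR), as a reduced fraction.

Choose coordinates R = (0, 0), Y = (1, 0), L = (0, 1), D = (3, 2).
1. F lies on line YD with YF:FD = 1:5 ⇒ F = (4/3, 1/3)
2. G lies on line FR with FG:GR = 4:(-5) ⇒ G = (20/3, 5/3)
3. U lies on line RL with RU:UL = 1:4 ⇒ U = (0, 1/5)
4. B is where the line through R parallel to LD meets line YD ⇒ B = (3/2, 1/2)
through D parallel to BU: direction (-3/2, -3/10); meets GR at T = (28, 7)
T = G + t·(R−G) with t = -16/5

t = -16/5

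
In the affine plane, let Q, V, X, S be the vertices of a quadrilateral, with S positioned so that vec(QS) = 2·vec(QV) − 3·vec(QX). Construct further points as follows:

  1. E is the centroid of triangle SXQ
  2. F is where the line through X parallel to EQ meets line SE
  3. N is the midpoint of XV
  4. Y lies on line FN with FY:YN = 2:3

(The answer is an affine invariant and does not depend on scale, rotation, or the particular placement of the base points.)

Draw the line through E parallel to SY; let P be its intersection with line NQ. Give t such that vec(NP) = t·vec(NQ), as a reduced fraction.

Assign Q = (0, 0), V = (1, 0), X = (0, 1), S = (2, -3) — the answer is frame-independent, so this choice is without loss of generality.
1. E is the centroid of triangle SXQ ⇒ E = (2/3, -2/3)
2. F is where the line through X parallel to EQ meets line SE ⇒ F = (-2/3, 5/3)
3. N is the midpoint of XV ⇒ N = (1/2, 1/2)
4. Y lies on line FN with FY:YN = 2:3 ⇒ Y = (-1/5, 6/5)
through E parallel to SY: direction (-11/5, 21/5); meets NQ at P = (5/24, 5/24)
P = N + t·(Q−N) with t = 7/12

t = 7/12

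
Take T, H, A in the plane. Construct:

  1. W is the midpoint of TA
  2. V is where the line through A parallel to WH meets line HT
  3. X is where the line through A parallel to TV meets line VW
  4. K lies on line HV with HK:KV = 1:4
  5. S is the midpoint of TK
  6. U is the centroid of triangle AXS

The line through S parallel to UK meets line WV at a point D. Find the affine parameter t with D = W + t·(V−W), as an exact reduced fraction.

t = -13/15

Work in coordinates with T = (0, 0), H = (1, 0), A = (0, 1).
1. W is the midpoint of TA ⇒ W = (0, 1/2)
2. V is where the line through A parallel to WH meets line HT ⇒ V = (2, 0)
3. X is where the line through A parallel to TV meets line VW ⇒ X = (-2, 1)
4. K lies on line HV with HK:KV = 1:4 ⇒ K = (6/5, 0)
5. S is the midpoint of TK ⇒ S = (3/5, 0)
6. U is the centroid of triangle AXS ⇒ U = (-7/15, 2/3)
through S parallel to UK: direction (5/3, -2/3); meets WV at D = (-26/15, 14/15)
D = W + t·(V−W) with t = -13/15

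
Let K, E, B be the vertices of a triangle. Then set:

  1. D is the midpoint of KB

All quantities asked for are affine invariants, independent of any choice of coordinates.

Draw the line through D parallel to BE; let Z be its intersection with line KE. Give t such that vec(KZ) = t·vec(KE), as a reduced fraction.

Work in coordinates with K = (0, 0), E = (1, 0), B = (0, 1).
1. D is the midpoint of KB ⇒ D = (0, 1/2)
through D parallel to BE: direction (1, -1); meets KE at Z = (1/2, 0)
Z = K + t·(E−K) with t = 1/2

t = 1/2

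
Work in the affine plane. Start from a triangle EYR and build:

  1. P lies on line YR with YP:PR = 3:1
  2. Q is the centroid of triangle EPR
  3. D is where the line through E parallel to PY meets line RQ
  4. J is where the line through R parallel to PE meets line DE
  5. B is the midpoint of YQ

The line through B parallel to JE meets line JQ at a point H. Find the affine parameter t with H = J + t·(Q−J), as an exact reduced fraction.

Assign E = (0, 0), Y = (1, 0), R = (0, 1) — the answer is frame-independent, so this choice is without loss of generality.
1. P lies on line YR with YP:PR = 3:1 ⇒ P = (1/4, 3/4)
2. Q is the centroid of triangle EPR ⇒ Q = (1/12, 7/12)
3. D is where the line through E parallel to PY meets line RQ ⇒ D = (1/4, -1/4)
4. J is where the line through R parallel to PE meets line DE ⇒ J = (-1/4, 1/4)
5. B is the midpoint of YQ ⇒ B = (13/24, 7/24)
through B parallel to JE: direction (1/4, -1/4); meets JQ at H = (1/6, 2/3)
H = J + t·(Q−J) with t = 5/4

t = 5/4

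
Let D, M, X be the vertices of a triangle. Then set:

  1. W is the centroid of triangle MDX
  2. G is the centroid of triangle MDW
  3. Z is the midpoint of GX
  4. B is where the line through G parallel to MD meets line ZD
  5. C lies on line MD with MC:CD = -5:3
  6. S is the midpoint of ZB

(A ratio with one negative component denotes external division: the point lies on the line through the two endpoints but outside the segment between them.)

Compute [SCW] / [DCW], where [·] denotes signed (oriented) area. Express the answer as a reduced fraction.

[SCW]:[DCW] = -2/15

Assign D = (0, 0), M = (1, 0), X = (0, 1) — the answer is frame-independent, so this choice is without loss of generality.
1. W is the centroid of triangle MDX ⇒ W = (1/3, 1/3)
2. G is the centroid of triangle MDW ⇒ G = (4/9, 1/9)
3. Z is the midpoint of GX ⇒ Z = (2/9, 5/9)
4. B is where the line through G parallel to MD meets line ZD ⇒ B = (2/45, 1/9)
5. C lies on line MD with MC:CD = -5:3 ⇒ C = (-3/2, 0)
6. S is the midpoint of ZB ⇒ S = (2/15, 1/3)
2·[SCW] = 1/15, 2·[DCW] = -1/2
[SCW]:[DCW] = 1/15:-1/2 = -2/15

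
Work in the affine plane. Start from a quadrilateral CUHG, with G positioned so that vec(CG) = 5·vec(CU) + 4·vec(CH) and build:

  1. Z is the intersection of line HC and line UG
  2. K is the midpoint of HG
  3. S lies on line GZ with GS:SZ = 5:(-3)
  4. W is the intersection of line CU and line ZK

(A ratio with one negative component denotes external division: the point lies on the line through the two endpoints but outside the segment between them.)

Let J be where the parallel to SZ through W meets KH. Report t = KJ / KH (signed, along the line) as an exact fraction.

t = -5/7

Choose coordinates C = (0, 0), U = (1, 0), H = (0, 1), G = (5, 4).
1. Z is the intersection of line HC and line UG ⇒ Z = (0, -1)
2. K is the midpoint of HG ⇒ K = (5/2, 5/2)
3. S lies on line GZ with GS:SZ = 5:(-3) ⇒ S = (-15/2, -17/2)
4. W is the intersection of line CU and line ZK ⇒ W = (5/7, 0)
through W parallel to SZ: direction (15/2, 15/2); meets KH at J = (30/7, 25/7)
J = K + t·(H−K) with t = -5/7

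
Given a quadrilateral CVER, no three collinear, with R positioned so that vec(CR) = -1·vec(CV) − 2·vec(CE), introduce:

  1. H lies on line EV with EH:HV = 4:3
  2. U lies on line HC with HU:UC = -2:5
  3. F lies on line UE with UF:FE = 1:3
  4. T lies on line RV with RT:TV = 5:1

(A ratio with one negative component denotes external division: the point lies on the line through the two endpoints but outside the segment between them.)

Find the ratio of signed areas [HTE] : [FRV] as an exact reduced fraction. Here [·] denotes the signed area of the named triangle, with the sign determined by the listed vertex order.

Assign C = (0, 0), V = (1, 0), E = (0, 1), R = (-1, -2) — the answer is frame-independent, so this choice is without loss of generality.
1. H lies on line EV with EH:HV = 4:3 ⇒ H = (4/7, 3/7)
2. U lies on line HC with HU:UC = -2:5 ⇒ U = (20/21, 5/7)
3. F lies on line UE with UF:FE = 1:3 ⇒ F = (5/7, 11/14)
4. T lies on line RV with RT:TV = 5:1 ⇒ T = (2/3, -1/3)
2·[HTE] = -8/21, 2·[FRV] = 15/7
[HTE]:[FRV] = -8/21:15/7 = -8/45

[HTE]:[FRV] = -8/45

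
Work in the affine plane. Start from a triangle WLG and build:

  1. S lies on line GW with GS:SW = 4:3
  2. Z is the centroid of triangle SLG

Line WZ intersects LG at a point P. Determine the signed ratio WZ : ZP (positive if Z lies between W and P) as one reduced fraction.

Work in coordinates with W = (0, 0), L = (1, 0), G = (0, 1).
1. S lies on line GW with GS:SW = 4:3 ⇒ S = (0, 3/7)
2. Z is the centroid of triangle SLG ⇒ Z = (1/3, 10/21)
line WZ meets LG at P = (7/17, 10/17)
Z = W + t·(P−W) with t = 17/21, so WZ:ZP = 17/21:4/21

WZ:ZP = 17/4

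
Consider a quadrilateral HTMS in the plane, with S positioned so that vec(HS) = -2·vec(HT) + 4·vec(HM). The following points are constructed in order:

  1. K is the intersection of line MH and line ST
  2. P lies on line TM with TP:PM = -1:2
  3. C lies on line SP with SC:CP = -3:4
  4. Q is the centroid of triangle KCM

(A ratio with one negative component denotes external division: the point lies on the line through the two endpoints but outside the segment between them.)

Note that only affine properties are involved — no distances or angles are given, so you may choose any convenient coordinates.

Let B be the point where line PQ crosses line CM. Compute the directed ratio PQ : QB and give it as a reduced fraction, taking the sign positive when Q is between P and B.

Set H = (0, 0), T = (1, 0), M = (0, 1), S = (-2, 4); any affine frame gives the same invariant.
1. K is the intersection of line MH and line ST ⇒ K = (0, 4/3)
2. P lies on line TM with TP:PM = -1:2 ⇒ P = (2, -1)
3. C lies on line SP with SC:CP = -3:4 ⇒ C = (-14, 19)
4. Q is the centroid of triangle KCM ⇒ Q = (-14/3, 64/9)
line PQ meets CM at B = (-182/29, 263/29)
Q = P + t·(B−P) with t = 29/36, so PQ:QB = 29/36:7/36

PQ:QB = 29/7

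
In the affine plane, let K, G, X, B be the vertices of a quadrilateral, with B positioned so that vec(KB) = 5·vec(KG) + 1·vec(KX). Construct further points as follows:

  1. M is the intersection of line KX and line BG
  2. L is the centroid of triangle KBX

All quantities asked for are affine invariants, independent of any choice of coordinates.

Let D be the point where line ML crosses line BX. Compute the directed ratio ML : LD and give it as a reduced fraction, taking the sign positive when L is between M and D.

ML:LD = 11/4

Set K = (0, 0), G = (1, 0), X = (0, 1), B = (5, 1); any affine frame gives the same invariant.
1. M is the intersection of line KX and line BG ⇒ M = (0, -1/4)
2. L is the centroid of triangle KBX ⇒ L = (5/3, 2/3)
line ML meets BX at D = (25/11, 1)
L = M + t·(D−M) with t = 11/15, so ML:LD = 11/15:4/15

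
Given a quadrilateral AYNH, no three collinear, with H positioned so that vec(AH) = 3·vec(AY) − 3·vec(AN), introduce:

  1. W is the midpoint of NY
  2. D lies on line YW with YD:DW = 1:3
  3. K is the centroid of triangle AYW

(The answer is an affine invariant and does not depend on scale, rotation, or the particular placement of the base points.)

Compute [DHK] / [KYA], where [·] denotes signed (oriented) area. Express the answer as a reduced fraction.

Set A = (0, 0), Y = (1, 0), N = (0, 1), H = (3, -3); any affine frame gives the same invariant.
1. W is the midpoint of NY ⇒ W = (1/2, 1/2)
2. D lies on line YW with YD:DW = 1:3 ⇒ D = (7/8, 1/8)
3. K is the centroid of triangle AYW ⇒ K = (1/2, 1/6)
2·[DHK] = -13/12, 2·[KYA] = -1/6
[DHK]:[KYA] = -13/12:-1/6 = 13/2

[DHK]:[KYA] = 13/2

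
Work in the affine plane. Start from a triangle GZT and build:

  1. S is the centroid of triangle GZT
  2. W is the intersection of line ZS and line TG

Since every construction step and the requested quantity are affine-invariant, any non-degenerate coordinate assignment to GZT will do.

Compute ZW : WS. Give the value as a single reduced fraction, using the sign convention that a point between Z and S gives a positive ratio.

ZW:WS = -3

Set G = (0, 0), Z = (1, 0), T = (0, 1); any affine frame gives the same invariant.
1. S is the centroid of triangle GZT ⇒ S = (1/3, 1/3)
2. W is the intersection of line ZS and line TG ⇒ W = (0, 1/2)
W = Z + t·(S−Z) with t = 3/2, so ZW:WS = t:(1−t) = 3/2:-1/2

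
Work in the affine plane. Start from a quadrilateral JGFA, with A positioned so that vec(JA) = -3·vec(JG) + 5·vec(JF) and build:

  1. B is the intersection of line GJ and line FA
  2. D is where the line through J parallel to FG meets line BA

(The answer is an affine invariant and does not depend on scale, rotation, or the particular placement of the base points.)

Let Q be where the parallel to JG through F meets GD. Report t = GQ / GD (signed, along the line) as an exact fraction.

t = -1/3

Set J = (0, 0), G = (1, 0), F = (0, 1), A = (-3, 5); any affine frame gives the same invariant.
1. B is the intersection of line GJ and line FA ⇒ B = (3/4, 0)
2. D is where the line through J parallel to FG meets line BA ⇒ D = (3, -3)
through F parallel to JG: direction (1, 0); meets GD at Q = (1/3, 1)
Q = G + t·(D−G) with t = -1/3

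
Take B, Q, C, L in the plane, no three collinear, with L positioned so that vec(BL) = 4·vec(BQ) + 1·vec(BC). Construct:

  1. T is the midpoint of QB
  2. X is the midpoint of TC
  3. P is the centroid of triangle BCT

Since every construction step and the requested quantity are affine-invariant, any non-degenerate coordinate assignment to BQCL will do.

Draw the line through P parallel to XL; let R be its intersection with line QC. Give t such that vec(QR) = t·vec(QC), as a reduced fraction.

Set B = (0, 0), Q = (1, 0), C = (0, 1), L = (4, 1); any affine frame gives the same invariant.
1. T is the midpoint of QB ⇒ T = (1/2, 0)
2. X is the midpoint of TC ⇒ X = (1/4, 1/2)
3. P is the centroid of triangle BCT ⇒ P = (1/6, 1/3)
through P parallel to XL: direction (15/4, 1/2); meets QC at R = (31/51, 20/51)
R = Q + t·(C−Q) with t = 20/51

t = 20/51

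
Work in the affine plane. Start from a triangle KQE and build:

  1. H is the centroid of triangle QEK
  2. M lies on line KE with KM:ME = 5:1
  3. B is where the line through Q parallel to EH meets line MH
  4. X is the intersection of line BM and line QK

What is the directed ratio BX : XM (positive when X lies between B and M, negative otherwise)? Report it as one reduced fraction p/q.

Work in coordinates with K = (0, 0), Q = (1, 0), E = (0, 1).
1. H is the centroid of triangle QEK ⇒ H = (1/3, 1/3)
2. M lies on line KE with KM:ME = 5:1 ⇒ M = (0, 5/6)
3. B is where the line through Q parallel to EH meets line MH ⇒ B = (7/3, -8/3)
4. X is the intersection of line BM and line QK ⇒ X = (5/9, 0)
X = B + t·(M−B) with t = 16/21, so BX:XM = t:(1−t) = 16/21:5/21

BX:XM = 16/5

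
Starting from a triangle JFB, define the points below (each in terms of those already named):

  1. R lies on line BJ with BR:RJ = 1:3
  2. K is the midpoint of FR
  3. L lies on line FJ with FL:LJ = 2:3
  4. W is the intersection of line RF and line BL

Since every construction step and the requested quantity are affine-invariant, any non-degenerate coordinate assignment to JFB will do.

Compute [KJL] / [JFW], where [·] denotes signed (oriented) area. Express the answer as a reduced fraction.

Choose coordinates J = (0, 0), F = (1, 0), B = (0, 1).
1. R lies on line BJ with BR:RJ = 1:3 ⇒ R = (0, 3/4)
2. K is the midpoint of FR ⇒ K = (1/2, 3/8)
3. L lies on line FJ with FL:LJ = 2:3 ⇒ L = (3/5, 0)
4. W is the intersection of line RF and line BL ⇒ W = (3/11, 6/11)
2·[KJL] = 9/40, 2·[JFW] = 6/11
[KJL]:[JFW] = 9/40:6/11 = 33/80

[KJL]:[JFW] = 33/80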